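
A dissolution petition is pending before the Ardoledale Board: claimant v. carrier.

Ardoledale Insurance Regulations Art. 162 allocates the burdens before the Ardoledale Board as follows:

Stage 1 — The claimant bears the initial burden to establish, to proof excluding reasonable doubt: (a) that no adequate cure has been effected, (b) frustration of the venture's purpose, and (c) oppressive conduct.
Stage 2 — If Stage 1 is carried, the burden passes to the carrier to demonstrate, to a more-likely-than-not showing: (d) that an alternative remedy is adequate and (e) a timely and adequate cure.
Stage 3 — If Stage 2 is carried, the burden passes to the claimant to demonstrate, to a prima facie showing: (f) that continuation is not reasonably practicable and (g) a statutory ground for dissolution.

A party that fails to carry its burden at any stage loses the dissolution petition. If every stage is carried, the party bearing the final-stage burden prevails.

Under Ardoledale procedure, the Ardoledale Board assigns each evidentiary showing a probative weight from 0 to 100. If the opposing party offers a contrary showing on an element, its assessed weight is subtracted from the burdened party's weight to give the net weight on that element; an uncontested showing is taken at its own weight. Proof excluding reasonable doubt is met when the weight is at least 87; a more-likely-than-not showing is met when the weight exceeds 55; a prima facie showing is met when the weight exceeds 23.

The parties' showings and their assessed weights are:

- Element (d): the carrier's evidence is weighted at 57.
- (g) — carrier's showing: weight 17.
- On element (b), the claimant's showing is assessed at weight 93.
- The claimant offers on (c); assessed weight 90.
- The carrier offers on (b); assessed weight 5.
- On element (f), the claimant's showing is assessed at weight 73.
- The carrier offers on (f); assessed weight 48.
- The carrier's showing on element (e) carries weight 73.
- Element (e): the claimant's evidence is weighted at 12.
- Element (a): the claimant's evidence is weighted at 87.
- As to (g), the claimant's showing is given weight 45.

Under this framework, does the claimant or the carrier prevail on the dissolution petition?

Stage 1 — burden on claimant; standard: proof excluding reasonable doubt (weight is at least 87).
    (a): 87 ≥ 87 [met]
    (b): 93 − 5 = 88 ≥ 87 [met]
    (c): 90 ≥ 87 [met]
  Stage 1 carried; the burden shifts to the carrier.
Stage 2 — burden on carrier; standard: a more-likely-than-not showing (weight exceeds 55).
    (d): 57 > 55 [met]
    (e): 73 − 12 = 61 > 55 [met]
  All elements met. The burden passes to the claimant.
Stage 3 — burden on claimant; standard: a prima facie showing (weight exceeds 23).
    (f): 73 − 48 = 25 > 23 [met]
    (g): 45 − 17 = 28 > 23 [met]
  The claimant carries the last stage.
Every stage carried; the claimant prevails.

claimant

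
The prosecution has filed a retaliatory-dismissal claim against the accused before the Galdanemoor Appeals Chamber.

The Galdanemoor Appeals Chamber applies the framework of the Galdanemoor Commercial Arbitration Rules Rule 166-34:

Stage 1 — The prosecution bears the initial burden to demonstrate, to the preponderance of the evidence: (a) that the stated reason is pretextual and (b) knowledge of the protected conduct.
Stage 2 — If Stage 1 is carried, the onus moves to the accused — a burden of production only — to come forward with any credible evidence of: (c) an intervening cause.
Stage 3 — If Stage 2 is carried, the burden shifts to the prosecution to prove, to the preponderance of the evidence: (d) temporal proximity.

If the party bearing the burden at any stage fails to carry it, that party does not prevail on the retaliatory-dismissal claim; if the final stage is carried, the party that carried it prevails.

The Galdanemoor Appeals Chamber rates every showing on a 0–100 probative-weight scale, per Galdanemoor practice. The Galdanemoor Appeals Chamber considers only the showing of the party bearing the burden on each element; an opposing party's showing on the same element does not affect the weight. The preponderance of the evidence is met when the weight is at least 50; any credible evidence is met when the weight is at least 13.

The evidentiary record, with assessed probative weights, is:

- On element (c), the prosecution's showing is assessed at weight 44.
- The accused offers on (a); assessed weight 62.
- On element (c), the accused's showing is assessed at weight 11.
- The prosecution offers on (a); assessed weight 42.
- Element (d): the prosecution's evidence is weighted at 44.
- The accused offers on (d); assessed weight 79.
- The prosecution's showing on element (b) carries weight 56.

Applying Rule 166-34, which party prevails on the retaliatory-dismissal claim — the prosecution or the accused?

Stage 1 — burden on prosecution; standard: the preponderance of the evidence (weight is at least 50).
    (a): 42 (accused's 62 disregarded) < 50 [not met]
    (b): 56 ≥ 50 [met]
  Stage 1 not carried; the prosecution fails its burden.
The analysis ends at Stage 1; the accused prevails.

accused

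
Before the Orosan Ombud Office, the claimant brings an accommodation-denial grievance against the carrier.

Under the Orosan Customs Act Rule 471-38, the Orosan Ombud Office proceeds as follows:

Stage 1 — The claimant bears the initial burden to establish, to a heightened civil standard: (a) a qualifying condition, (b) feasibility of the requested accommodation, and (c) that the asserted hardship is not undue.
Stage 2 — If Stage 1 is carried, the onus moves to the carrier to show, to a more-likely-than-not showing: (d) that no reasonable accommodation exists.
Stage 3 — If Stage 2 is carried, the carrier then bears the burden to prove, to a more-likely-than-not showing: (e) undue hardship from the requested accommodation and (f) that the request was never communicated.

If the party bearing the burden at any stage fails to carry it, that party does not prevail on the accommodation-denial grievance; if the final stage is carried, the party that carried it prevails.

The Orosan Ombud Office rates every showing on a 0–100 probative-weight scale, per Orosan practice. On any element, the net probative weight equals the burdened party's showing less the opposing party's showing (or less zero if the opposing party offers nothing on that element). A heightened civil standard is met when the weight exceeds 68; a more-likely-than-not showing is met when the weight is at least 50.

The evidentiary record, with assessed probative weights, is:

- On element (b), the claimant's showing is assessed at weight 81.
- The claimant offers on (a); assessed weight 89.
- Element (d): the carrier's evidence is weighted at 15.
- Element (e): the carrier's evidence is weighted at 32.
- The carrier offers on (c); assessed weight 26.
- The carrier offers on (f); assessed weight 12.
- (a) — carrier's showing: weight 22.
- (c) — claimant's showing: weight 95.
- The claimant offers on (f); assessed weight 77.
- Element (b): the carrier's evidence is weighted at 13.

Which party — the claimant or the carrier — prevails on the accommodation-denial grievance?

carrier

At Stage 1 the claimant must meet a heightened civil standard (weight exceeds 68): on (a) the weight is 89 less the opposing 22 gives net 67, which does not exceed 68, so (a) does not meet the standard; on (b) the weight is 81 less the opposing 13 gives net 68, which does not exceed 68, so (b) does not meet the standard; on (c) the weight is 95 less the opposing 26 gives net 69, which does exceed 68, so (c) meets the standard.
  Not every element is met, so the claimant fails to carry Stage 1.
So the carrier prevails.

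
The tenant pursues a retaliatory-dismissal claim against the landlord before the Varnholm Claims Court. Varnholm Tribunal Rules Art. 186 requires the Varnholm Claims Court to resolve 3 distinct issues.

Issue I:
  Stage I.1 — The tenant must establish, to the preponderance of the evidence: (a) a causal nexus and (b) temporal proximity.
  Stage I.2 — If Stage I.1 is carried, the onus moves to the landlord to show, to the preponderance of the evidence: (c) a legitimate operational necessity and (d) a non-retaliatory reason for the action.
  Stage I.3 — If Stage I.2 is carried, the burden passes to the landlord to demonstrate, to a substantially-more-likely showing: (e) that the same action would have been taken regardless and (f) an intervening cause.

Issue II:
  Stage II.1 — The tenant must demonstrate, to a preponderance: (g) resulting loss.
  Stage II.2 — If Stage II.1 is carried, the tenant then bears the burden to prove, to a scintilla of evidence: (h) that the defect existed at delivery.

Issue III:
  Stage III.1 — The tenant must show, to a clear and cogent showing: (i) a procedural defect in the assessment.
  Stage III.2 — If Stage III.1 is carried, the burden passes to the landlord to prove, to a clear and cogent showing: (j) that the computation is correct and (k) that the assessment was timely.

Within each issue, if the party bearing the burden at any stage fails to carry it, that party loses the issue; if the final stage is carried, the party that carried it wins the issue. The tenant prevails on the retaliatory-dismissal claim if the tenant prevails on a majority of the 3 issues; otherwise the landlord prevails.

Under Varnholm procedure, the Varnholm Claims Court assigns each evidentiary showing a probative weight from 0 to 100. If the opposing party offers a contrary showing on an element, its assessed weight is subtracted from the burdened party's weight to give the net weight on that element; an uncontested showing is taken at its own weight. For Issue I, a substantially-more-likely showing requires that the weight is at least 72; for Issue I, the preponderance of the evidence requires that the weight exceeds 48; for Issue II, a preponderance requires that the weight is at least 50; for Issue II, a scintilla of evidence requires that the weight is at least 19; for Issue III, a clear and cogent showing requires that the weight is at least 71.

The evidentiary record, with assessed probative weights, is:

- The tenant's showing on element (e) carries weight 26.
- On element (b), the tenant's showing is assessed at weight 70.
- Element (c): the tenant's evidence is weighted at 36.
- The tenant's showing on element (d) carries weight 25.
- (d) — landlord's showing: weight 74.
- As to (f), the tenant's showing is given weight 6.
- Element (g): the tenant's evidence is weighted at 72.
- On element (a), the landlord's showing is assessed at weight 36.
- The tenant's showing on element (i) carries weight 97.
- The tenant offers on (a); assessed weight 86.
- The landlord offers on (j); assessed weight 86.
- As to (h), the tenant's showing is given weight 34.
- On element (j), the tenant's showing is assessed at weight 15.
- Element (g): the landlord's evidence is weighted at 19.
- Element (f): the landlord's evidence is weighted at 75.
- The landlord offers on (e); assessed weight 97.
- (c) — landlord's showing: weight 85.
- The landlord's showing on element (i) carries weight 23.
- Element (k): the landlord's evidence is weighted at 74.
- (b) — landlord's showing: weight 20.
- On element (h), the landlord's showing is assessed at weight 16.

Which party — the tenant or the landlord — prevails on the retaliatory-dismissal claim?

— Issue I —
Stage I.1 — burden on tenant; standard: the preponderance of the evidence (weight exceeds 48).
    (a): 86 − 36 = 50 > 48 [met]
    (b): 70 − 20 = 50 > 48 [met]
  Stage I.1 carried; the burden shifts to the landlord.
Stage I.2 — burden on landlord; standard: the preponderance of the evidence (weight exceeds 48).
    (c): 85 − 36 = 49 > 48 [met]
    (d): 74 − 25 = 49 > 48 [met]
  Stage I.2 carried; the burden remains with the landlord.
Stage I.3 — burden on landlord; standard: a substantially-more-likely showing (weight is at least 72).
    (e): 97 − 26 = 71 < 72 [not met]
    (f): 75 − 6 = 69 < 72 [not met]
  Not every element is met, so the landlord fails to carry Stage I.3.
The analysis ends at Stage I.3; the tenant prevails on this issue.
— Issue II —
At Stage II.1 the tenant must meet a preponderance (weight is at least 50): on (g) the weight is 72 less the opposing 19 gives net 53, which does reach 50, so (g) meets the standard.
  All elements met. The tenant retains the burden for Stage II.2.
At Stage II.2 the tenant must meet a scintilla of evidence (weight is at least 19): on (h) the weight is 34 less the opposing 16 gives net 18, which does not reach 19, so (h) does not meet the standard.
  Not every element is met, so the tenant fails to carry Stage II.2.
So the landlord prevails on this issue.
— Issue III —
Stage III.1 — burden on tenant; standard: a clear and cogent showing (weight is at least 71).
    (i): 97 − 23 = 74 ≥ 71 [met]
  All elements met. The burden passes to the landlord.
Stage III.2 — burden on landlord; standard: a clear and cogent showing (weight is at least 71).
    (j): 86 − 15 = 71 ≥ 71 [met]
    (k): 74 ≥ 71 [met]
  Stage III.2 carried; the final stage is satisfied.
All stages carried — the landlord prevails on this issue.
Per-issue: Issue I → tenant; Issue II → landlord; Issue III → landlord. The tenant must prevail on a majority of issues; overall, the landlord prevails.

landlord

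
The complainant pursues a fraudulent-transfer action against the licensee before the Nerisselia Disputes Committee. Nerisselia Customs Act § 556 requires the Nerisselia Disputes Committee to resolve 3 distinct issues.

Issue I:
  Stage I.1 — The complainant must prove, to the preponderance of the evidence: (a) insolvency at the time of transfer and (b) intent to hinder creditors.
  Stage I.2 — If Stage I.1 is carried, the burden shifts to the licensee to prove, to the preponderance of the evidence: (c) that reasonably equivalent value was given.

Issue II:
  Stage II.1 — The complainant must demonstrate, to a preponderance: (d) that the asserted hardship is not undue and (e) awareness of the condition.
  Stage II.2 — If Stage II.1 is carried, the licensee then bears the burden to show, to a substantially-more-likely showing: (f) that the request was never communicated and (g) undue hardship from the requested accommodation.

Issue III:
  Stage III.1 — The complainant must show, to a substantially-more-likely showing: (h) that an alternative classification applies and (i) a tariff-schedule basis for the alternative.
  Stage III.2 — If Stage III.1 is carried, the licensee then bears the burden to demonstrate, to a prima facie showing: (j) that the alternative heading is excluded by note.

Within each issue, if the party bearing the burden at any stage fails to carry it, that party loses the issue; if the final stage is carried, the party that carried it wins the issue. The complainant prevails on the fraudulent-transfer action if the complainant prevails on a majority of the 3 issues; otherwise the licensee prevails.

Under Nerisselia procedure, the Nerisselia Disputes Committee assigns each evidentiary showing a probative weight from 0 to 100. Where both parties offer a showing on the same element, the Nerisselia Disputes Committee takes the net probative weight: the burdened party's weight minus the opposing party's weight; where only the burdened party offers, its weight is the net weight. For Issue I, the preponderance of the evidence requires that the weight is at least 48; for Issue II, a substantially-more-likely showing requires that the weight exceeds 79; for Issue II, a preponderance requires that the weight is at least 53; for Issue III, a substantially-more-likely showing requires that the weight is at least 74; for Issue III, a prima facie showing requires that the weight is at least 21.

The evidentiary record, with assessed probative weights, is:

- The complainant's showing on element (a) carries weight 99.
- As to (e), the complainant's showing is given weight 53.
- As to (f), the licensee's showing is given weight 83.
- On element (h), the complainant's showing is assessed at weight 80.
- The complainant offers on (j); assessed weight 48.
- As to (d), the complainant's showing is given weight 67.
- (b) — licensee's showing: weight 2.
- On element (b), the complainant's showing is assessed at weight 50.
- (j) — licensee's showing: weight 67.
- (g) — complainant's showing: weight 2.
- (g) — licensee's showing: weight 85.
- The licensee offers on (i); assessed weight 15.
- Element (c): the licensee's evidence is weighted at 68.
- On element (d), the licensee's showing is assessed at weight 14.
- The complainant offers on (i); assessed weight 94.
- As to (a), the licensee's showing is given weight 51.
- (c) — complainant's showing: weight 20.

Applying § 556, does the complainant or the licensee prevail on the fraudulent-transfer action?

licensee

— Issue I —
Stage I.1 — burden on complainant; standard: the preponderance of the evidence (weight is at least 48).
    (a): 99 − 51 = 48 ≥ 48 [met]
    (b): 50 − 2 = 48 ≥ 48 [met]
  Stage I.1 carried; the burden shifts to the licensee.
Stage I.2 — burden on licensee; standard: the preponderance of the evidence (weight is at least 48).
    (c): 68 − 20 = 48 ≥ 48 [met]
  All elements met at the final stage.
All stages carried — the licensee prevails on this issue.
— Issue II —
Stage II.1 — burden on complainant; standard: a preponderance (weight is at least 53).
    (d): 67 − 14 = 53 ≥ 53 [met]
    (e): 53 ≥ 53 [met]
  Stage II.1 carried; the burden shifts to the licensee.
Stage II.2 — burden on licensee; standard: a substantially-more-likely showing (weight exceeds 79).
    (f): 83 > 79 [met]
    (g): 85 − 2 = 83 > 79 [met]
  The licensee carries the last stage.
With every stage satisfied, the licensee prevails on this issue.
— Issue III —
Stage III.1 — burden on complainant; standard: a substantially-more-likely showing (weight is at least 74).
    (h): 80 ≥ 74 [met]
    (i): 94 − 15 = 79 ≥ 74 [met]
  Stage III.1 carried; the burden shifts to the licensee.
Stage III.2 — burden on licensee; standard: a prima facie showing (weight is at least 21).
    (j): 67 − 48 = 19 < 21 [not met]
  Stage III.2 not carried; the licensee fails its burden.
The analysis ends at Stage III.2; the complainant prevails on this issue.
Per-issue: Issue I → licensee; Issue II → licensee; Issue III → complainant. The complainant must prevail on a majority of issues; overall, the licensee prevails.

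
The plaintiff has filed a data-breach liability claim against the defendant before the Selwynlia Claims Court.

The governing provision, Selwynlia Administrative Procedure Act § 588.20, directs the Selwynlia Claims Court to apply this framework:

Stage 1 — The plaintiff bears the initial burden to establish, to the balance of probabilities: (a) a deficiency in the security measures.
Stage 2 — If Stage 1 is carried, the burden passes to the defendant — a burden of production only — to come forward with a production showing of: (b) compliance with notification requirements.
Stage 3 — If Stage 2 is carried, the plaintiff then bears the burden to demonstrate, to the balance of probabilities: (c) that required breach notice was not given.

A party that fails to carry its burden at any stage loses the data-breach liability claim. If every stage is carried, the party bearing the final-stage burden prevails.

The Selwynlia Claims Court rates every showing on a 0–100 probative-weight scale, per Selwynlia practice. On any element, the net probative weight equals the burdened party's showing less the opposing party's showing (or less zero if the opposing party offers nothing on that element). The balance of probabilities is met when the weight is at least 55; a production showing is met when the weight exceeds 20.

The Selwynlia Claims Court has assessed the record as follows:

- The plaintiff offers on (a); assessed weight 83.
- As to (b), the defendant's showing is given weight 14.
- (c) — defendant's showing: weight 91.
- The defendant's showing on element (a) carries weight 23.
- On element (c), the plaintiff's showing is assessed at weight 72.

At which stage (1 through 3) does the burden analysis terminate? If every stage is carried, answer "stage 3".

Stage 1 (plaintiff, the balance of probabilities, weight is at least 55): (a) net 83−23=60 ≥ 55 — meets.
  The plaintiff carries Stage 1; the defendant now bears the burden.
Stage 2 (defendant, a production showing, weight exceeds 20): (b) 14 ≤ 20 — fails.
  Not every element is met, so the defendant fails to carry Stage 2.
So the plaintiff prevails.

stage 2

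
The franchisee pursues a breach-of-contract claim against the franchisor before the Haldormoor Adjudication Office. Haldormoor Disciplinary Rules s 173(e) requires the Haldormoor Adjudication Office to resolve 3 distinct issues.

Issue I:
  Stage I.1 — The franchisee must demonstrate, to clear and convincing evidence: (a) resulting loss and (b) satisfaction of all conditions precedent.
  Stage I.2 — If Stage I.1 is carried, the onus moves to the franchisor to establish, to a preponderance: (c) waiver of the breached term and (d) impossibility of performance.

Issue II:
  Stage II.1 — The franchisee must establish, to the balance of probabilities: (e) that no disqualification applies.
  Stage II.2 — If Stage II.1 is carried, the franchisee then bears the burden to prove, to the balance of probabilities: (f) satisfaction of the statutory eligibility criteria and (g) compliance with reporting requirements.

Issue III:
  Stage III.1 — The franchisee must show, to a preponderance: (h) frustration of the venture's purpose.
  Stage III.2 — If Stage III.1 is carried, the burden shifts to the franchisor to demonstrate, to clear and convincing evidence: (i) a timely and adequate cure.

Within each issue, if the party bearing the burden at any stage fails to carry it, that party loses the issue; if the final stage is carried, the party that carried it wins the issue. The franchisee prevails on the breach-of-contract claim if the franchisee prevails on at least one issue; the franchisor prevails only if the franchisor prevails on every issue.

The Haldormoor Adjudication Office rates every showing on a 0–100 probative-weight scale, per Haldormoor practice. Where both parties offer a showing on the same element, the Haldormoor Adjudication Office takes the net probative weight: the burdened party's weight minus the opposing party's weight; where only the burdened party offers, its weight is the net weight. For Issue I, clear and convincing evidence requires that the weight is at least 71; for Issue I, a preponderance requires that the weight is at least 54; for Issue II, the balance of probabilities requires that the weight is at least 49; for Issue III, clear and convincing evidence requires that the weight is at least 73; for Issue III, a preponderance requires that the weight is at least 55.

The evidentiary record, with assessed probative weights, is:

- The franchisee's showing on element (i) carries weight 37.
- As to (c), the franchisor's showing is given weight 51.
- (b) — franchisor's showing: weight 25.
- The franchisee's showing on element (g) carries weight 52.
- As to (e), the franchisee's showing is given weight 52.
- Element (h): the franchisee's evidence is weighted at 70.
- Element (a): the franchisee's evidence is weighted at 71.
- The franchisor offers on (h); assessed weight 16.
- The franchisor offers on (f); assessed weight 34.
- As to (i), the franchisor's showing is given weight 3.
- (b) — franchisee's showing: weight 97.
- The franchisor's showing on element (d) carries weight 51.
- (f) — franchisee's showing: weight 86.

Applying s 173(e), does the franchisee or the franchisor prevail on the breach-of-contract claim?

— Issue I —
Stage I.1 (franchisee, clear and convincing evidence, weight is at least 71): (a) 71 ≥ 71 — meets; (b) net 97−25=72 ≥ 71 — meets.
  Stage I.1 carried; the burden shifts to the franchisor.
Stage I.2 (franchisor, a preponderance, weight is at least 54): (c) 51 < 54 — fails; (d) 51 < 54 — fails.
  Not every element is met, so the franchisor fails to carry Stage I.2.
The analysis ends at Stage I.2; the franchisee prevails on this issue.
— Issue II —
Stage II.1 — burden on franchisee; standard: the balance of probabilities (weight is at least 49).
    (e): 52 ≥ 49 [met]
  Stage II.1 is satisfied; the franchisee continues to bear the burden.
Stage II.2 — burden on franchisee; standard: the balance of probabilities (weight is at least 49).
    (f): 86 − 34 = 52 ≥ 49 [met]
    (g): 52 ≥ 49 [met]
  All elements met at the final stage.
Every stage carried; the franchisee prevails on this issue.
— Issue III —
Stage III.1 (franchisee, a preponderance, weight is at least 55): (h) net 70−16=54 < 55 — fails.
  The franchisee does not carry Stage III.1.
So the franchisor prevails on this issue.
Per-issue: Issue I → franchisee; Issue II → franchisee; Issue III → franchisor. The franchisee must prevail on at least one issue; overall, the franchisee prevails.

franchisee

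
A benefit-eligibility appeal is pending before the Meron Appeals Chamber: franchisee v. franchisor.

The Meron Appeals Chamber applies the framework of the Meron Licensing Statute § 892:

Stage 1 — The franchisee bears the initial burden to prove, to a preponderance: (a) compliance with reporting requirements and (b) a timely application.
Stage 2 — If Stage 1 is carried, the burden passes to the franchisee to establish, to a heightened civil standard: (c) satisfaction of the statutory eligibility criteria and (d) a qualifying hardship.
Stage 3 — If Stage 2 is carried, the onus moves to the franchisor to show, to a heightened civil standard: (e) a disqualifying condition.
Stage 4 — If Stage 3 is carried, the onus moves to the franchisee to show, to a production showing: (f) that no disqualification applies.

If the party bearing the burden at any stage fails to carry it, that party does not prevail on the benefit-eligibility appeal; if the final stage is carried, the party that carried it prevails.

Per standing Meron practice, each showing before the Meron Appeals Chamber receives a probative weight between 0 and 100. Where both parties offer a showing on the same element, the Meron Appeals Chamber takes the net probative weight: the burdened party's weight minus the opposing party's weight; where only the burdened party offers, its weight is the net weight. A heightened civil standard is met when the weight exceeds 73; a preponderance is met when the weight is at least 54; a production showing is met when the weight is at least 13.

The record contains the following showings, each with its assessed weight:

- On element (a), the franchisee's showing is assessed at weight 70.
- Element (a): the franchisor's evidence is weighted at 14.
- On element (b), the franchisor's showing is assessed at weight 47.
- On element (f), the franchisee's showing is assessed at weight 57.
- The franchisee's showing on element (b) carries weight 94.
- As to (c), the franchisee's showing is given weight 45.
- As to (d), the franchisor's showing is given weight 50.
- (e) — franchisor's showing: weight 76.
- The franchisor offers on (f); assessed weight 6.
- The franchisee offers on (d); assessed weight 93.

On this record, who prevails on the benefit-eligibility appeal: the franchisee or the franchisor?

Stage 1 (franchisee, a preponderance, weight is at least 54): (a) net 70−14=56 ≥ 54 — meets; (b) net 94−47=47 < 54 — fails.
  The franchisee does not carry Stage 1.
The analysis ends at Stage 1; the franchisor prevails.

franchisor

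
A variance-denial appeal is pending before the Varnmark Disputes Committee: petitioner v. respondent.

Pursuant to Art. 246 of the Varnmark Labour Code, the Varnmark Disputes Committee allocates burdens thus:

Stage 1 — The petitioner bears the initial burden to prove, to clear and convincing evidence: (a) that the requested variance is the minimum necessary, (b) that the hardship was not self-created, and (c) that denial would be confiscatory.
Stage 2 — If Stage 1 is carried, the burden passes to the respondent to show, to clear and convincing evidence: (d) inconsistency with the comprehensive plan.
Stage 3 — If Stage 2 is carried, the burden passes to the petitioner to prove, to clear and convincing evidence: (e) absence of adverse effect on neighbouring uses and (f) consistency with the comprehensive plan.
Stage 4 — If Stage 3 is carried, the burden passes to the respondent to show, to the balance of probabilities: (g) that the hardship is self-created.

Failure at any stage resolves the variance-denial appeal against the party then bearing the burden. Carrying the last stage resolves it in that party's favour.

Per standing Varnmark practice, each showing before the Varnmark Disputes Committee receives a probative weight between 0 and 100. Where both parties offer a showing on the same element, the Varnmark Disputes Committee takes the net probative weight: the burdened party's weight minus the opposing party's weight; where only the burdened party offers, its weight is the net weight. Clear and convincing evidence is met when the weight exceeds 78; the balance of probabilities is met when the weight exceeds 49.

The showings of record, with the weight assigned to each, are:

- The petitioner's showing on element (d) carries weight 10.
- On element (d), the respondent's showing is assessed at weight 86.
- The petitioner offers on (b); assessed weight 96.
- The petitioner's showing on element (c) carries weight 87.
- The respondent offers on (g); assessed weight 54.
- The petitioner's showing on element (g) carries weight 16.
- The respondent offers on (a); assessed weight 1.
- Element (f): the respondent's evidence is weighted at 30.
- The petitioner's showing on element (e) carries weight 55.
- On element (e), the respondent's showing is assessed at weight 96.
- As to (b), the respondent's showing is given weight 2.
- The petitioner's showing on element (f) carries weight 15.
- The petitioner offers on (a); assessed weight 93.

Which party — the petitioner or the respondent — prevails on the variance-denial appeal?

At Stage 1 the petitioner must meet clear and convincing evidence (weight exceeds 78): on (a) the weight is 93 less the opposing 1 gives net 92, which does exceed 78, so (a) meets the standard; on (b) the weight is 96 less the opposing 2 gives net 94, which does exceed 78, so (b) meets the standard; on (c) the weight is 87, which does exceed 78, so (c) meets the standard.
  Stage 1 is satisfied; the onus moves to the respondent.
At Stage 2 the respondent must meet clear and convincing evidence (weight exceeds 78): on (d) the weight is 86 less the opposing 10 gives net 76, ≤ 78, so (d) does not meet the standard.
  The respondent does not carry Stage 2.
The petitioner prevails.

petitioner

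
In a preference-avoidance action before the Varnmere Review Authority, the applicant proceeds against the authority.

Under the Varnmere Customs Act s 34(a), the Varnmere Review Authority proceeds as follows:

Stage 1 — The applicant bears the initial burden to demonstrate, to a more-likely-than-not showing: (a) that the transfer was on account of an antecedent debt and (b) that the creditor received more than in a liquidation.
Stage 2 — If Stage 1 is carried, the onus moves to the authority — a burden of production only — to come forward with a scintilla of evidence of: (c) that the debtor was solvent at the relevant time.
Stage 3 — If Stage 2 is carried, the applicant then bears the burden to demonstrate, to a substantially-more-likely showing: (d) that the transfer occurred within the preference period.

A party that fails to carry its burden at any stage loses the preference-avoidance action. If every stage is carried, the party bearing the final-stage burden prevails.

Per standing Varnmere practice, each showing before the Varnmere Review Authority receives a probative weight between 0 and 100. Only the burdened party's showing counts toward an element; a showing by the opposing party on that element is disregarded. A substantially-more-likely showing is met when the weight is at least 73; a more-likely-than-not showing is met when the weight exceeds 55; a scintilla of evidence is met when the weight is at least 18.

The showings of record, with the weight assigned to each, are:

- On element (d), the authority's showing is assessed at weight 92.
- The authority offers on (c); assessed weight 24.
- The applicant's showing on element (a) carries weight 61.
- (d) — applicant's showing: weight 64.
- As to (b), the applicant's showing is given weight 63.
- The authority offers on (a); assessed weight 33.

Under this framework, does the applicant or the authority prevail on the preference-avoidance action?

authority

Stage 1 (applicant, a more-likely-than-not showing, weight exceeds 55): (a) 61 (authority's 33 disregarded) > 55 — meets; (b) 63 > 55 — meets.
  The applicant carries Stage 1; the authority now bears the burden.
Stage 2 (authority, a scintilla of evidence, weight is at least 18): (c) 24 ≥ 18 — meets.
  Stage 2 is satisfied; the onus moves to the applicant.
Stage 3 (applicant, a substantially-more-likely showing, weight is at least 73): (d) 64 (authority's 92 disregarded) < 73 — fails.
  The applicant does not carry Stage 3.
So the authority prevails.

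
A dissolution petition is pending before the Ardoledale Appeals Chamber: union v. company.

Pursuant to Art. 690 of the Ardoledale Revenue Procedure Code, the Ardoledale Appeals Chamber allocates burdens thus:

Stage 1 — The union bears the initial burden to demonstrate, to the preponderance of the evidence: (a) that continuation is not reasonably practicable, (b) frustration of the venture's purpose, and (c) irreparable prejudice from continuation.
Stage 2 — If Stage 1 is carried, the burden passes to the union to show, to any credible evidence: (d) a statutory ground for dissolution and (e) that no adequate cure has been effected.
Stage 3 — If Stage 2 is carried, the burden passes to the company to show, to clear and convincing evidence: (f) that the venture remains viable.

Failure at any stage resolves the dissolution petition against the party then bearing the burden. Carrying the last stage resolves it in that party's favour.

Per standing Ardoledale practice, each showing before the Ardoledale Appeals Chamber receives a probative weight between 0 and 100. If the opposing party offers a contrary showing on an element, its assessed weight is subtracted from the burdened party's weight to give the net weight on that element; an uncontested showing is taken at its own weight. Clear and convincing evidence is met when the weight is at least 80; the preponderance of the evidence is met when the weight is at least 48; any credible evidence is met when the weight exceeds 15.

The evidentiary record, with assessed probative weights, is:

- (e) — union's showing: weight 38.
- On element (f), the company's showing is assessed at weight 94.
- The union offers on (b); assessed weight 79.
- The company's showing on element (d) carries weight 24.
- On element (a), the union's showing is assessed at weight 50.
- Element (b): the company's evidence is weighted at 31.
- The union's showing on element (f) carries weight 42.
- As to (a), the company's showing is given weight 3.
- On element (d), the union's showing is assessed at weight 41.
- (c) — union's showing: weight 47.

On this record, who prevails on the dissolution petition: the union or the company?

company

Stage 1 (union, the preponderance of the evidence, weight is at least 48): (a) net 50−3=47 < 48 — fails; (b) net 79−31=48 ≥ 48 — meets; (c) 47 < 48 — fails.
  Not every element is met, so the union fails to carry Stage 1.
So the company prevails.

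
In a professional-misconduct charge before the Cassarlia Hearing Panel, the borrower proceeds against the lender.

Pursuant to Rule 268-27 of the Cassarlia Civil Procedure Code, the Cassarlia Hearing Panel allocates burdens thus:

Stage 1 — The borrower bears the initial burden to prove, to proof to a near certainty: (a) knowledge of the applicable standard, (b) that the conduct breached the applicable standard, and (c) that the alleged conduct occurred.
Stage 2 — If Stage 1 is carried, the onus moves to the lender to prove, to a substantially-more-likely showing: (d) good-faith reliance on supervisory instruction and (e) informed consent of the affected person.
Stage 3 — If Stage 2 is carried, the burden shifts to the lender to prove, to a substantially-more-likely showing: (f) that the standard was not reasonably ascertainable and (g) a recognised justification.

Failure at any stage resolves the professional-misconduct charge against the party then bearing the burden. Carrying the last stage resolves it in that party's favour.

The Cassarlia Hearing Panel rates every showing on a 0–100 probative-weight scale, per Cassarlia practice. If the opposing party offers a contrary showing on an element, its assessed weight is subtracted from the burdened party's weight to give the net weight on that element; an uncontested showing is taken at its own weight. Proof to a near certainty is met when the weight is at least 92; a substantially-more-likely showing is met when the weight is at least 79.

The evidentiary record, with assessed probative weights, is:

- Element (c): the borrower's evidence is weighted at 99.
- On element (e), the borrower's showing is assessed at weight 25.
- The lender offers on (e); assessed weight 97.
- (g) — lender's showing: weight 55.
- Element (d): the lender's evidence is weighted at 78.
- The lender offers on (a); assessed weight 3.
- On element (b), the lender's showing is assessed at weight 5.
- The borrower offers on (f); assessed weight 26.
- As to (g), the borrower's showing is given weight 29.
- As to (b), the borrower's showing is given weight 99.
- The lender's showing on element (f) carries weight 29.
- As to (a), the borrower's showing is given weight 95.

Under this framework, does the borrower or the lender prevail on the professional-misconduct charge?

borrower

Stage 1 (borrower, proof to a near certainty, weight is at least 92): (a) net 95−3=92 ≥ 92 — meets; (b) net 99−5=94 ≥ 92 — meets; (c) 99 ≥ 92 — meets.
  The borrower carries Stage 1; the lender now bears the burden.
Stage 2 (lender, a substantially-more-likely showing, weight is at least 79): (d) 78 < 79 — fails; (e) net 97−25=72 < 79 — fails.
  The lender does not carry Stage 2.
So the borrower prevails.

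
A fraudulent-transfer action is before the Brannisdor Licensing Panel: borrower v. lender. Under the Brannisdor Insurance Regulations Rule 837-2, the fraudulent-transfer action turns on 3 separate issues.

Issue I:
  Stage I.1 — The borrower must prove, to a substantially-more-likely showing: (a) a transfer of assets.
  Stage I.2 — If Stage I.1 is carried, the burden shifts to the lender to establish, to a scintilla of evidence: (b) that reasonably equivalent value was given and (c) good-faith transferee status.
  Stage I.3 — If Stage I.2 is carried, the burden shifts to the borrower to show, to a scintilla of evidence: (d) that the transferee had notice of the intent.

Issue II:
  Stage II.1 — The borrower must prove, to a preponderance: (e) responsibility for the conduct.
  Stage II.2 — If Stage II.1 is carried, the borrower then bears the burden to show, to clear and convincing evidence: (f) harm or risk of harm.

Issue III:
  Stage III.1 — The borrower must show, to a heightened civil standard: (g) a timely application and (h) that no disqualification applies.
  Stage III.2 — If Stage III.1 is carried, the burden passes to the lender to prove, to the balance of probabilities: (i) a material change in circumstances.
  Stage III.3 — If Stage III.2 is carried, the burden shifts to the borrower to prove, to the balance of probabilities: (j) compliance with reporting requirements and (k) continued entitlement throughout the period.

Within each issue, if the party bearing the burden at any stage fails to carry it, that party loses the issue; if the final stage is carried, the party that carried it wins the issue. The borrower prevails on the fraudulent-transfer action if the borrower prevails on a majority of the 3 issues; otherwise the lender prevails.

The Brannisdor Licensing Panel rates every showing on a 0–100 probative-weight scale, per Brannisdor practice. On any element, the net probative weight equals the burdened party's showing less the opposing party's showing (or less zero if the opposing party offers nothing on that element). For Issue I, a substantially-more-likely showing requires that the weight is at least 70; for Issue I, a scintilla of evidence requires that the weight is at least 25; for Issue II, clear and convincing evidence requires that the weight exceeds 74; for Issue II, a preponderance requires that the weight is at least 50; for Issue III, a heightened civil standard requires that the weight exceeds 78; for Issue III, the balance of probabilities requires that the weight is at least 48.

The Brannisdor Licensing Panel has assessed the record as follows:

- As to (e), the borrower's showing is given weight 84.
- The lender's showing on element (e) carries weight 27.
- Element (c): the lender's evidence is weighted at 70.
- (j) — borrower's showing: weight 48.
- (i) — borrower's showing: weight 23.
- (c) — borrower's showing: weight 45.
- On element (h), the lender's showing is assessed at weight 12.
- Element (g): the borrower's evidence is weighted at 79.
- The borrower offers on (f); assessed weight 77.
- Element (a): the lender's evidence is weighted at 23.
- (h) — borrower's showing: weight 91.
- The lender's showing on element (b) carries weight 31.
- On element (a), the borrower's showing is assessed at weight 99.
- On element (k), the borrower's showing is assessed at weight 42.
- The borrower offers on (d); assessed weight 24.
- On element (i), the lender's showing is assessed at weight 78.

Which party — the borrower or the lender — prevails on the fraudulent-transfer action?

— Issue I —
Stage I.1 (borrower, a substantially-more-likely showing, weight is at least 70): (a) net 99−23=76 ≥ 70 — meets.
  All elements met. The burden passes to the lender.
Stage I.2 (lender, a scintilla of evidence, weight is at least 25): (b) 31 ≥ 25 — meets; (c) net 70−45=25 ≥ 25 — meets.
  All elements met. The burden passes to the borrower.
Stage I.3 (borrower, a scintilla of evidence, weight is at least 25): (d) 24 < 25 — fails.
  Stage I.3 not carried; the borrower fails its burden.
The lender prevails on this issue.
— Issue II —
At Stage II.1 the borrower must meet a preponderance (weight is at least 50): on (e) the weight is 84 less the opposing 27 gives net 57, ≥ 50, so (e) meets the standard.
  Stage II.1 is satisfied; the borrower continues to bear the burden.
At Stage II.2 the borrower must meet clear and convincing evidence (weight exceeds 74): on (f) the weight is 77, > 74, so (f) meets the standard.
  All elements met at the final stage.
All stages carried — the borrower prevails on this issue.
— Issue III —
Stage III.1 (borrower, a heightened civil standard, weight exceeds 78): (g) 79 > 78 — meets; (h) net 91−12=79 > 78 — meets.
  The borrower carries Stage III.1; the lender now bears the burden.
Stage III.2 (lender, the balance of probabilities, weight is at least 48): (i) net 78−23=55 ≥ 48 — meets.
  All elements met. The burden passes to the borrower.
Stage III.3 (borrower, the balance of probabilities, weight is at least 48): (j) 48 ≥ 48 — meets; (k) 42 < 48 — fails.
  Stage III.3 not carried; the borrower fails its burden.
The analysis ends at Stage III.3; the lender prevails on this issue.
Per-issue: Issue I → lender; Issue II → borrower; Issue III → lender. The borrower must prevail on a majority of issues; overall, the lender prevails.

lender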